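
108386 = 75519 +32867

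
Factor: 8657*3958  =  2^1*11^1*787^1*1979^1 = 34264406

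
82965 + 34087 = 117052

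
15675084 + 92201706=107876790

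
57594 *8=460752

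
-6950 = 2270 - 9220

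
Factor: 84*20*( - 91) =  - 152880 = - 2^4*3^1*5^1*7^2*13^1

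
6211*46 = 285706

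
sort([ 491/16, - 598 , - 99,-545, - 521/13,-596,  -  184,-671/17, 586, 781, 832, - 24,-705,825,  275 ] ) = [ - 705, -598, - 596, - 545,-184, - 99, - 521/13,-671/17,-24, 491/16,275, 586,781, 825 , 832] 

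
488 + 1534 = 2022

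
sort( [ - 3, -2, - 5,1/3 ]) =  [ - 5,-3, - 2,1/3 ]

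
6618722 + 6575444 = 13194166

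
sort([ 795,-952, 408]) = [  -  952, 408,795 ] 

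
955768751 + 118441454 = 1074210205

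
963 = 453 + 510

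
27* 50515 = 1363905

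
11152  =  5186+5966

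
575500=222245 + 353255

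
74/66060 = 37/33030 = 0.00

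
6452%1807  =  1031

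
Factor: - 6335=-5^1*7^1*181^1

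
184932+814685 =999617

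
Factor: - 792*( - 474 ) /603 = 2^4*3^1*11^1 * 67^( - 1)*79^1 = 41712/67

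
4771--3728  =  8499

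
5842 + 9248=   15090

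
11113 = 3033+8080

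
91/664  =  91/664 = 0.14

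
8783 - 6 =8777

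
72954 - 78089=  - 5135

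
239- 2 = 237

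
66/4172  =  33/2086=0.02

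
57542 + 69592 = 127134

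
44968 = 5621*8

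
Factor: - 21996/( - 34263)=2^2*3^(  -  4 )* 13^1 =52/81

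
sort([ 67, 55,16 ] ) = [ 16, 55, 67]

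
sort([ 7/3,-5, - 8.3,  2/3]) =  [ - 8.3, - 5,2/3,7/3]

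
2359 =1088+1271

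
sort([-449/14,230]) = [-449/14, 230] 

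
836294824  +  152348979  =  988643803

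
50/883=50/883 = 0.06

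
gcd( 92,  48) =4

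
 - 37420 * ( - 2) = 74840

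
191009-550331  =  -359322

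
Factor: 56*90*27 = 136080= 2^4*3^5*5^1*7^1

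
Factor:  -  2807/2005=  - 7/5 = - 5^(-1)*7^1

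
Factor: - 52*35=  - 1820 =- 2^2*5^1*7^1*13^1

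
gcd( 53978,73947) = 1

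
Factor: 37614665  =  5^1*11^2*79^1*787^1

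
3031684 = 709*4276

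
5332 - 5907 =-575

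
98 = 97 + 1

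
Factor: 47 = 47^1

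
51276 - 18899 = 32377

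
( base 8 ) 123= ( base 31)2L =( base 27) 32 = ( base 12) 6B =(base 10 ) 83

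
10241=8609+1632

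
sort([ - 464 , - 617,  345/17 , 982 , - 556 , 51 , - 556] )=[- 617 , - 556 , - 556, - 464,345/17, 51,982 ]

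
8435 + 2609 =11044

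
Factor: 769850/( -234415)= - 2^1*5^1*89^1*271^( - 1) = -  890/271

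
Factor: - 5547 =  - 3^1*43^2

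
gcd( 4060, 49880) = 580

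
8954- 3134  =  5820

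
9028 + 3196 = 12224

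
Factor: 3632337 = 3^3*29^1*4639^1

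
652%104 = 28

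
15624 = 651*24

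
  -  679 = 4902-5581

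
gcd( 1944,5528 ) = 8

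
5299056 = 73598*72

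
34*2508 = 85272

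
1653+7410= 9063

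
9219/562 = 16 + 227/562 = 16.40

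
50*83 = 4150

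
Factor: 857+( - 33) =824 = 2^3*103^1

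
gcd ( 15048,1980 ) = 396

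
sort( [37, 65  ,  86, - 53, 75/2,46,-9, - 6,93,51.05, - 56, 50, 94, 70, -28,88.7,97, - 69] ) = [-69 , - 56, - 53,  -  28, - 9 , - 6,37,75/2,46,50, 51.05, 65,70,86,88.7, 93, 94,97]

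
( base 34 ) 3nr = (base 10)4277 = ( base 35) 3H7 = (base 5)114102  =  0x10b5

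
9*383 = 3447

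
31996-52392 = - 20396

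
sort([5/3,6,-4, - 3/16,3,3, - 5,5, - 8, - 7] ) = [ - 8, - 7,-5, - 4,-3/16,5/3,3,3, 5, 6]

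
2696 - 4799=-2103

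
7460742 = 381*19582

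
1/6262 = 1/6262=0.00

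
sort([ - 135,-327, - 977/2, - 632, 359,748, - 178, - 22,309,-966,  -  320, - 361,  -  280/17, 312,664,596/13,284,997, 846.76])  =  [ - 966, - 632,  -  977/2, - 361 ,-327,  -  320,- 178,  -  135, - 22, - 280/17, 596/13,284,309, 312,  359,664,748, 846.76, 997] 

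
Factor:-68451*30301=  - 3^1 *157^1*193^1*22817^1 = - 2074133751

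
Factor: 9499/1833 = 3^( - 1 )*7^1*13^( - 1)*23^1 * 47^( - 1)*59^1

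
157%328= 157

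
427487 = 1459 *293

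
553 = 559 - 6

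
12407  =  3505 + 8902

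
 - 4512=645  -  5157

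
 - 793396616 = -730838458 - 62558158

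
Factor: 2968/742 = 4 = 2^2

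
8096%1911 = 452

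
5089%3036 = 2053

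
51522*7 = 360654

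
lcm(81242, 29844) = 1462356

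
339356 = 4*84839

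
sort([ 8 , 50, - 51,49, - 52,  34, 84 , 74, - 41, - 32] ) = [ - 52 ,- 51 , - 41, - 32, 8  ,  34, 49, 50, 74,  84 ]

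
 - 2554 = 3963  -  6517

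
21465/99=2385/11 = 216.82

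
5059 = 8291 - 3232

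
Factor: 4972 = 2^2*11^1 *113^1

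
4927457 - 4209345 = 718112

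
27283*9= 245547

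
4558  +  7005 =11563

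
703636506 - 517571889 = 186064617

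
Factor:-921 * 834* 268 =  - 205854552 = - 2^3 * 3^2 * 67^1*139^1*307^1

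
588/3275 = 588/3275 = 0.18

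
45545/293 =45545/293 = 155.44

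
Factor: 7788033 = 3^2 *11^1*97^1*811^1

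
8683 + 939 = 9622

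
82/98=41/49   =  0.84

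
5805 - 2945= 2860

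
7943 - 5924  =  2019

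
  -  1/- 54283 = 1/54283=0.00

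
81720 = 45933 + 35787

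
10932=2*5466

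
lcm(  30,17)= 510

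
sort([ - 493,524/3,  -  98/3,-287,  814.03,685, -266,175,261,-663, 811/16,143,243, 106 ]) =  [  -  663, - 493,-287, - 266,-98/3, 811/16, 106,143,  524/3,175,243, 261,  685, 814.03 ]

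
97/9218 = 97/9218 = 0.01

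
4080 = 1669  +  2411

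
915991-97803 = 818188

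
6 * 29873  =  179238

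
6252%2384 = 1484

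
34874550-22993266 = 11881284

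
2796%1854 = 942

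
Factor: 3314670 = 2^1 * 3^1*  5^1*313^1*353^1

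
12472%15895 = 12472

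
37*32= 1184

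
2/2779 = 2/2779 = 0.00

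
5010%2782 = 2228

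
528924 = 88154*6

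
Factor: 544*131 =71264=2^5*17^1*131^1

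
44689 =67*667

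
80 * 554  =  44320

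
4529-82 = 4447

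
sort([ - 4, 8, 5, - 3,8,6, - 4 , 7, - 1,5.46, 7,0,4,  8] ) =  [  -  4, - 4, - 3, - 1 , 0,4,5,5.46,6 , 7,7, 8,  8, 8]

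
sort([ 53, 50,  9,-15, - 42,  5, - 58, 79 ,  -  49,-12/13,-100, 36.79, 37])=[-100, - 58, - 49,-42, - 15, - 12/13,  5,  9,  36.79,37,50,53,  79]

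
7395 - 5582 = 1813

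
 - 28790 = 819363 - 848153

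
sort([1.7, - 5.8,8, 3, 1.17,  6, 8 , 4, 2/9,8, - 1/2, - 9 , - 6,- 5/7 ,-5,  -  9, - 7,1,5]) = [ - 9, -9,  -  7,-6, - 5.8,-5, - 5/7,  -  1/2,2/9 , 1,1.17,1.7,  3,  4,5, 6,8,8, 8] 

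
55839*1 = 55839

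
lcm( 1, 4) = 4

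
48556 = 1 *48556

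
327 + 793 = 1120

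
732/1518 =122/253 =0.48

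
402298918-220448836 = 181850082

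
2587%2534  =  53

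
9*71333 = 641997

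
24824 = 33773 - 8949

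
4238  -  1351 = 2887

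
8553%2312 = 1617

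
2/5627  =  2/5627=0.00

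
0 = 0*73754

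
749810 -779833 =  - 30023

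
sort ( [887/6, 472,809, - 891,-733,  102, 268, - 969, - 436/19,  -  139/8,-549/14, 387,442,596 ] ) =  [ - 969 ,-891,-733, - 549/14, - 436/19, - 139/8 , 102,887/6,  268,  387, 442,472,596, 809] 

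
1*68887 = 68887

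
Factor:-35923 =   -  35923^1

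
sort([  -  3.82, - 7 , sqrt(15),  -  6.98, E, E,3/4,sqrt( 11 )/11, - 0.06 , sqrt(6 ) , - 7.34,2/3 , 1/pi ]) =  [-7.34 , - 7,-6.98,-3.82, - 0.06,sqrt (11)/11,  1/pi,2/3,3/4,sqrt( 6),E , E,sqrt (15 ) ]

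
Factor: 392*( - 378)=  - 148176=   - 2^4 * 3^3*7^3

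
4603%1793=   1017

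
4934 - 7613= - 2679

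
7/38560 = 7/38560 = 0.00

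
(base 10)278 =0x116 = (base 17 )g6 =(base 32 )8m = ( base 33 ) 8e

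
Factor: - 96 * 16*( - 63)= 96768= 2^9 * 3^3 * 7^1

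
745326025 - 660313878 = 85012147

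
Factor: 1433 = 1433^1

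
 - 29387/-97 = 29387/97 = 302.96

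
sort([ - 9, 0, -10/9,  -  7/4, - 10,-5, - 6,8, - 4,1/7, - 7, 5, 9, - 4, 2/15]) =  [ - 10, -9,  -  7, - 6, - 5, - 4, - 4 , - 7/4,-10/9, 0, 2/15, 1/7,5,8, 9]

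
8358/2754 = 3  +  16/459 = 3.03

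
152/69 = 152/69 = 2.20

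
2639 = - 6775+9414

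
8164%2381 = 1021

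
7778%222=8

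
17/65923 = 17/65923 = 0.00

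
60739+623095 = 683834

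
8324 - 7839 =485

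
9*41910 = 377190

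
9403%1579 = 1508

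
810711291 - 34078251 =776633040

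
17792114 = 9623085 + 8169029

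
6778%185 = 118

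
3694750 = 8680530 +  - 4985780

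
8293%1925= 593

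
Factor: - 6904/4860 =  -2^1 * 3^( - 5)*5^( - 1 )*863^1 = - 1726/1215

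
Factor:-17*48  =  -2^4*3^1*17^1 = -816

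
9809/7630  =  1+ 2179/7630 = 1.29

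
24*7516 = 180384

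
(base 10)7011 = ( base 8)15543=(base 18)13b9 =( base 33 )6EF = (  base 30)7nl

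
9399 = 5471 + 3928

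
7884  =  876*9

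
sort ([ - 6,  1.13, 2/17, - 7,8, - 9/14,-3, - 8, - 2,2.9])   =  [  -  8, - 7 , - 6, - 3,  -  2, - 9/14, 2/17,1.13, 2.9,  8] 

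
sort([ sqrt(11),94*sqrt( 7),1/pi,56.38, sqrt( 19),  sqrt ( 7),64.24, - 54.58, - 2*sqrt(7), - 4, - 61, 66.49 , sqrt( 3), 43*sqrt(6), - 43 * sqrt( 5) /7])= [ - 61,-54.58, - 43*sqrt( 5)/7, - 2*sqrt(7),-4,1/pi,  sqrt( 3),sqrt( 7) , sqrt(11 ), sqrt( 19), 56.38,64.24,66.49,43*sqrt( 6 ),94*sqrt( 7)]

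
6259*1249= 7817491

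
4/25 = 4/25=0.16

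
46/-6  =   - 23/3 =-  7.67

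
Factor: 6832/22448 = 7^1 * 23^( - 1) = 7/23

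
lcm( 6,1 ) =6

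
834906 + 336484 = 1171390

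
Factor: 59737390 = 2^1*5^1 * 29^1*205991^1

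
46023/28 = 46023/28 = 1643.68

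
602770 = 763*790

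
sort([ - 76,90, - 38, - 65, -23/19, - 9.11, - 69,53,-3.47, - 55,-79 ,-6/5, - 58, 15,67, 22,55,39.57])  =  [ - 79, - 76, - 69, - 65,-58, - 55, - 38, - 9.11, - 3.47, - 23/19  , - 6/5, 15, 22, 39.57, 53, 55,  67,90 ]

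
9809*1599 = 15684591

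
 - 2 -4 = -6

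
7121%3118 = 885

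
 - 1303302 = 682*( -1911)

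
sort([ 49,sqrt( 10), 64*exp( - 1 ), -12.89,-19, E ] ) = [-19, - 12.89,E, sqrt( 10), 64*exp( - 1),49]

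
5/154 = 5/154 = 0.03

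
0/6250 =0 = 0.00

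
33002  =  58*569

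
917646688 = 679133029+238513659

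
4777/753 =4777/753 = 6.34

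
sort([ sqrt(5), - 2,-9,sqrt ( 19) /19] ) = [ - 9, -2, sqrt( 19 )/19, sqrt(5)]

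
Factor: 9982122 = 2^1 * 3^1 *1663687^1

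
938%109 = 66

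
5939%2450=1039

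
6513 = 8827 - 2314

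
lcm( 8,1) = 8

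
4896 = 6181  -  1285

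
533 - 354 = 179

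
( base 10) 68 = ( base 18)3e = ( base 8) 104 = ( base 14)4C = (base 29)2a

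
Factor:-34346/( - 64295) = 2^1 * 5^( - 1) * 7^( - 1)*11^( - 1)*13^1*167^(-1 )  *  1321^1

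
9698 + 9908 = 19606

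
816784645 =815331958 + 1452687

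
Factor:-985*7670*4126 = -31171723700 = - 2^2*5^2*13^1 * 59^1 * 197^1 * 2063^1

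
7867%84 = 55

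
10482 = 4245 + 6237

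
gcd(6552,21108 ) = 12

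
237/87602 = 237/87602=0.00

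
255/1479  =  5/29 = 0.17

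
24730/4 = 6182 + 1/2 = 6182.50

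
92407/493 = 92407/493 = 187.44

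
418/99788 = 11/2626 = 0.00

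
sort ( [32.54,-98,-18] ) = [-98 ,-18, 32.54 ] 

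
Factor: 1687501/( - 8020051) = -13^ (-1) * 41^( - 2)*229^1*367^( - 1)*7369^1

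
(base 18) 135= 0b101111111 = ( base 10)383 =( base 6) 1435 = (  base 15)1A8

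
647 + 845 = 1492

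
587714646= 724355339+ - 136640693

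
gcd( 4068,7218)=18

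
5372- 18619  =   - 13247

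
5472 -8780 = -3308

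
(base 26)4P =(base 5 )1004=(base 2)10000001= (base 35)3O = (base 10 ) 129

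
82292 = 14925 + 67367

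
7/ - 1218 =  - 1/174=- 0.01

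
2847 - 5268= - 2421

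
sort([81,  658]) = [ 81, 658 ] 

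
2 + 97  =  99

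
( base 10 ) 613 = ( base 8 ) 1145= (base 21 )184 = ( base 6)2501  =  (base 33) IJ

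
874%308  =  258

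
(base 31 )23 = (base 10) 65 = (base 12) 55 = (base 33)1W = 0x41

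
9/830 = 9/830 =0.01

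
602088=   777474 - 175386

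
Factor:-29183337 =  -3^2*53^1*193^1*317^1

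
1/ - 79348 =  - 1  +  79347/79348 =- 0.00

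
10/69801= 10/69801 = 0.00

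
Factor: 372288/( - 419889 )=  - 2^6 * 7^1*67^ ( - 1) * 277^1*2089^ ( - 1) = -124096/139963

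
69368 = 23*3016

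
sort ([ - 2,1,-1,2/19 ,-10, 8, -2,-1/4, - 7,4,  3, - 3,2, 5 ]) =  [  -  10, - 7,  -  3, - 2, - 2 ,-1, - 1/4,  2/19,1, 2, 3,4,  5,8 ]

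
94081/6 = 94081/6 = 15680.17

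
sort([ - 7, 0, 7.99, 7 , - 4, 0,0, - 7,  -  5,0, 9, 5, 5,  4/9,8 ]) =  [ - 7, - 7, -5, -4, 0, 0,0, 0, 4/9, 5,5, 7, 7.99,  8,  9 ]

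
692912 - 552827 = 140085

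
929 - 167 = 762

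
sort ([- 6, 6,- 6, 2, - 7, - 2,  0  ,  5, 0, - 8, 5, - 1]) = [-8, - 7,-6, - 6 , -2, - 1,0,0,  2,  5,5, 6]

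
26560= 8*3320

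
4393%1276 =565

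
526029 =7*75147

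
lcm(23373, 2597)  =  23373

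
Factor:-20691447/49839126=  - 2^( - 1) * 7^1*985307^1*8306521^ ( - 1) = - 6897149/16613042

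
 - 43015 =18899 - 61914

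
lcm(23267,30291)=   1605423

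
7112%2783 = 1546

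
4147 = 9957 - 5810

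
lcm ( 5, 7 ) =35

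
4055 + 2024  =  6079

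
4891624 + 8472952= 13364576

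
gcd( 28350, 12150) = 4050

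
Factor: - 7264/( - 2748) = 2^3*3^(-1)*227^1* 229^( - 1) = 1816/687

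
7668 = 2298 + 5370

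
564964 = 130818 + 434146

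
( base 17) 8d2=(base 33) 2ar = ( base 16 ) 9e7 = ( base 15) B40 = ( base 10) 2535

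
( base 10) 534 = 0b1000010110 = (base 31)H7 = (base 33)G6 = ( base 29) ic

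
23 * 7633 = 175559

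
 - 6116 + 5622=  - 494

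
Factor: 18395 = 5^1*13^1*283^1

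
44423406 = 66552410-22129004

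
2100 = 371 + 1729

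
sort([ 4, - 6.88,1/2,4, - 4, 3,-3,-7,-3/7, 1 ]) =[ - 7,-6.88, - 4,  -  3,-3/7,1/2,1 , 3 , 4 , 4 ]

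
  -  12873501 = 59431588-72305089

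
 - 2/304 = -1/152  =  - 0.01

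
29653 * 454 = 13462462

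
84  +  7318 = 7402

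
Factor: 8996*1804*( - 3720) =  - 2^7*3^1 * 5^1*11^1 * 13^1*31^1 * 41^1*173^1 = - 60371076480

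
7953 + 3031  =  10984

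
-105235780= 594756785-699992565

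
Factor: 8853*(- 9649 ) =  -85422597 = - 3^1*13^1*227^1*9649^1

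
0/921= 0 = 0.00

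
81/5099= 81/5099 = 0.02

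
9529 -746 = 8783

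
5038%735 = 628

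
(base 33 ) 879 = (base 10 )8952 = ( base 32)8no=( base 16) 22f8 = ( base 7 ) 35046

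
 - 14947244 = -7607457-7339787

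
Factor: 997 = 997^1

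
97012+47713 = 144725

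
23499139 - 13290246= 10208893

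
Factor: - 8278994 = - 2^1*4139497^1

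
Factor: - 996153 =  - 3^1*23^1*14437^1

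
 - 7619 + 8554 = 935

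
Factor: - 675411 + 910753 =235342= 2^1*117671^1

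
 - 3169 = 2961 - 6130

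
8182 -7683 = 499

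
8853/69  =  2951/23 = 128.30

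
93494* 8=747952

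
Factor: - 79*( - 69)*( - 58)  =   - 2^1*3^1*23^1*29^1*79^1 = -  316158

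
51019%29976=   21043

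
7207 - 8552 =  - 1345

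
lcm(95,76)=380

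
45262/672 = 3233/48 = 67.35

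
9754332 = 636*15337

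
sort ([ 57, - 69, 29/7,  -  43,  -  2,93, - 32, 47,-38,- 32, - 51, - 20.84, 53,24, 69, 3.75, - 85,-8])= [ - 85,- 69,-51, - 43,-38, - 32, - 32,  -  20.84, - 8, - 2 , 3.75,29/7, 24,47, 53, 57, 69,93]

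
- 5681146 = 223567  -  5904713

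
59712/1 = 59712=59712.00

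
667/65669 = 667/65669  =  0.01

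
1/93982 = 1/93982 = 0.00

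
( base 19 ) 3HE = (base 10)1420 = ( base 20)3B0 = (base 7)4066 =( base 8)2614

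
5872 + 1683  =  7555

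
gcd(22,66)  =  22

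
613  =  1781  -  1168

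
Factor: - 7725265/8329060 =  - 1545053/1665812=- 2^( - 2)*397^(-1)*401^1*1049^( - 1 ) * 3853^1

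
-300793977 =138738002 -439531979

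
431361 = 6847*63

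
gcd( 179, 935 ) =1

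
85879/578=85879/578 =148.58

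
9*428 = 3852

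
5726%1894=44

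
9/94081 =9/94081 = 0.00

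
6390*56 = 357840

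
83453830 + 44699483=128153313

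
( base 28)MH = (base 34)IL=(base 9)773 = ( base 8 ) 1171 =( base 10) 633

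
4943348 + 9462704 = 14406052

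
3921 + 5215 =9136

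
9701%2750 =1451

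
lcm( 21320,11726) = 234520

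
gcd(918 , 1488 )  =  6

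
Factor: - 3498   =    -  2^1 * 3^1 *11^1*53^1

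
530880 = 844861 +  -  313981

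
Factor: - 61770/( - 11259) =20590/3753 =2^1*3^( - 3)*5^1 * 29^1*71^1*139^( - 1 )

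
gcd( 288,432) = 144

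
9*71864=646776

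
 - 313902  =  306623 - 620525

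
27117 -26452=665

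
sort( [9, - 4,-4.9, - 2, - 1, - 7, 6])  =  [ - 7, - 4.9, - 4, -2, - 1,6, 9 ]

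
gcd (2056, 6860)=4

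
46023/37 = 1243+32/37= 1243.86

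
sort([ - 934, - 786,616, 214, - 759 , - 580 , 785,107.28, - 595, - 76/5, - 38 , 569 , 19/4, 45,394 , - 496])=[-934, - 786, -759, - 595, - 580, - 496,-38, - 76/5, 19/4,45, 107.28,  214 , 394,569, 616, 785]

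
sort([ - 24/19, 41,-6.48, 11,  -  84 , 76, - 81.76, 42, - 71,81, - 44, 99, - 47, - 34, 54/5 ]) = [ - 84, - 81.76, - 71, - 47, - 44, - 34, - 6.48, - 24/19, 54/5,  11,41,42 , 76, 81, 99]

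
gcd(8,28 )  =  4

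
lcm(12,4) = 12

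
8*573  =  4584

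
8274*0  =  0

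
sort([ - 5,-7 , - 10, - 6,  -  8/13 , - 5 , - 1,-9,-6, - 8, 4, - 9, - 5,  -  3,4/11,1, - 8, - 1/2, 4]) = [ - 10, - 9 , - 9,  -  8,  -  8, - 7, - 6, - 6, - 5,-5,  -  5, - 3 , - 1, - 8/13, - 1/2, 4/11, 1, 4,4 ]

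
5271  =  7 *753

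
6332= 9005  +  -2673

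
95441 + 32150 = 127591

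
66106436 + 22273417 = 88379853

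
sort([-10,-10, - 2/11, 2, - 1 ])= [-10,-10, - 1,-2/11,2 ]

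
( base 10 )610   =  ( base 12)42a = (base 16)262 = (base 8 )1142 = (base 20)1aa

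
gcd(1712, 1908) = 4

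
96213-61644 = 34569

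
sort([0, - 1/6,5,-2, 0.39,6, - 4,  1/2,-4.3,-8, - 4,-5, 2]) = [ - 8 , - 5,-4.3,  -  4, - 4, - 2, - 1/6,0, 0.39, 1/2, 2,5, 6] 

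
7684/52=147+ 10/13 = 147.77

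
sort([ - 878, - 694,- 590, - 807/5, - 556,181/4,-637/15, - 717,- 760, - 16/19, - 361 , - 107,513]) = [-878  ,  -  760, - 717 , - 694,  -  590,-556, - 361, - 807/5, - 107 ,-637/15, -16/19,181/4,  513]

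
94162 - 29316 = 64846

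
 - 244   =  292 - 536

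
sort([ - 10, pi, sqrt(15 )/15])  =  [ - 10,sqrt(15)/15, pi ]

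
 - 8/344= - 1/43 = - 0.02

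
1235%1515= 1235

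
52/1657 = 52/1657 = 0.03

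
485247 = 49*9903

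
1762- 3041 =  - 1279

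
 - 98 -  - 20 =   -  78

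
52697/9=52697/9= 5855.22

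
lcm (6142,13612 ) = 503644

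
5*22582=112910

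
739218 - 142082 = 597136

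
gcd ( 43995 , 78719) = 1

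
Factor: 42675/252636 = 2^( - 2 ) *5^2*37^(-1 ) = 25/148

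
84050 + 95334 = 179384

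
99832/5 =99832/5 = 19966.40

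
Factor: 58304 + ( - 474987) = - 41^1*10163^1 = -  416683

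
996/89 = 11 + 17/89 = 11.19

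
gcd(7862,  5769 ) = 1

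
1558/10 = 779/5 = 155.80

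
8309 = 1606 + 6703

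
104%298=104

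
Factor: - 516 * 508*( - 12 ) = 2^6*3^2*43^1 * 127^1 = 3145536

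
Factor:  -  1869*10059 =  - 18800271=- 3^2*7^2*89^1*479^1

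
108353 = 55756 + 52597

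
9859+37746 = 47605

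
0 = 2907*0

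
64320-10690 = 53630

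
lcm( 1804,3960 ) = 162360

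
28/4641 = 4/663=0.01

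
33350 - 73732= - 40382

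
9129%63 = 57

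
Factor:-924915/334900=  - 939/340  =  -2^ ( -2)*3^1*5^( - 1)*17^( - 1 )*313^1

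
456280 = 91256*5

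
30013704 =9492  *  3162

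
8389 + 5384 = 13773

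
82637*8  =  661096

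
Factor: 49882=2^1 * 7^2*509^1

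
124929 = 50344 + 74585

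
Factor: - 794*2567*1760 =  - 3587228480 = -  2^6*5^1*11^1*17^1*151^1 * 397^1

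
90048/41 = 90048/41 = 2196.29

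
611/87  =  7 + 2/87  =  7.02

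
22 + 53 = 75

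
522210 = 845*618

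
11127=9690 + 1437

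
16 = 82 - 66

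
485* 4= 1940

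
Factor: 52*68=3536 =2^4*13^1 * 17^1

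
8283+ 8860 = 17143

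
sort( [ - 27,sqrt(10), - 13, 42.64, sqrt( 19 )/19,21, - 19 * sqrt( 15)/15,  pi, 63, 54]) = [ - 27, - 13, - 19*sqrt(15 )/15, sqrt( 19)/19,pi,sqrt(10) , 21 , 42.64, 54, 63]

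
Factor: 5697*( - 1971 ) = - 11228787 = - 3^6*73^1*211^1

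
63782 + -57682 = 6100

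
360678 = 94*3837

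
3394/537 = 6 + 172/537 = 6.32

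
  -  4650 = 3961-8611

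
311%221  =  90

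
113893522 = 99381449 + 14512073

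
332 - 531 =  -199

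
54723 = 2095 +52628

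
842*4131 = 3478302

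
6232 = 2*3116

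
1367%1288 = 79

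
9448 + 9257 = 18705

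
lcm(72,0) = 0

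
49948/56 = 12487/14 = 891.93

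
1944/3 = 648  =  648.00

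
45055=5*9011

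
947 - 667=280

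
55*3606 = 198330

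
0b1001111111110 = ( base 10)5118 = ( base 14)1C18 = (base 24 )8L6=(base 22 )ACE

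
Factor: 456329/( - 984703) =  - 456329^1*984703^( - 1)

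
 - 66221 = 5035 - 71256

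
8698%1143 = 697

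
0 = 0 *8434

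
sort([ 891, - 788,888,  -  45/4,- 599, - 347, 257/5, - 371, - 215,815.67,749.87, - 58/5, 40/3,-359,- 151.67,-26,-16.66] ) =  [ - 788, - 599,  -  371,  -  359,-347,-215, - 151.67,-26,-16.66, - 58/5,-45/4, 40/3 , 257/5, 749.87, 815.67, 888, 891] 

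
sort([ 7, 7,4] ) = [4,  7,7]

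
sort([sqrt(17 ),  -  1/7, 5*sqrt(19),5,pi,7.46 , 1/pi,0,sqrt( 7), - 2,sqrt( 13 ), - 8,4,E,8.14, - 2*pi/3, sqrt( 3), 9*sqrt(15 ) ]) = [ - 8, - 2 * pi/3, - 2, - 1/7,0,1/pi, sqrt( 3),sqrt(7 ),E,pi,sqrt( 13), 4,sqrt( 17 ), 5,7.46,  8.14,5 * sqrt(19 ),  9*sqrt ( 15 ) ] 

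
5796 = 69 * 84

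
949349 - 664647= 284702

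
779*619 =482201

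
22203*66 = 1465398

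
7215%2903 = 1409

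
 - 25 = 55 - 80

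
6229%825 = 454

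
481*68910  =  33145710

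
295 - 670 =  - 375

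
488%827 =488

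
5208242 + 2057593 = 7265835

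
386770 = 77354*5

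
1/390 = 1/390 = 0.00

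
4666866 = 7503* 622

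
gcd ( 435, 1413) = 3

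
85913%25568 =9209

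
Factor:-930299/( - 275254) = 2^ (  -  1)*7^( - 1 ) * 211^1*4409^1 *19661^( - 1)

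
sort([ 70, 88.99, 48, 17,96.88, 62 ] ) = [ 17 , 48, 62, 70, 88.99,96.88 ] 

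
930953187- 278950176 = 652003011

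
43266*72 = 3115152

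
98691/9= 10965+2/3 = 10965.67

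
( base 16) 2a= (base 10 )42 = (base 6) 110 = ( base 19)24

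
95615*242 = 23138830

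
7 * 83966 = 587762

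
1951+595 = 2546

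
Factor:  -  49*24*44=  - 2^5 * 3^1*7^2* 11^1 = -  51744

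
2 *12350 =24700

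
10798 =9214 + 1584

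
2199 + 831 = 3030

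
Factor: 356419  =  7^1*59^1*863^1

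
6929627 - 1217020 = 5712607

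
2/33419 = 2/33419 = 0.00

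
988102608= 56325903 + 931776705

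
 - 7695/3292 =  - 3 + 2181/3292 = - 2.34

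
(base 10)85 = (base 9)104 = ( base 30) 2P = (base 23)3G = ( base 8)125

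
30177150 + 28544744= 58721894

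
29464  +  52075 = 81539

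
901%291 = 28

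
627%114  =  57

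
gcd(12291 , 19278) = 51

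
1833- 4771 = - 2938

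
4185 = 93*45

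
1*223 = 223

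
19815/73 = 271 + 32/73 = 271.44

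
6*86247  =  517482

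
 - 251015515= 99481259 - 350496774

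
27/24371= 27/24371 = 0.00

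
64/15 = 64/15=4.27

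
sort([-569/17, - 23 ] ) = [ - 569/17, - 23]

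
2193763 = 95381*23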